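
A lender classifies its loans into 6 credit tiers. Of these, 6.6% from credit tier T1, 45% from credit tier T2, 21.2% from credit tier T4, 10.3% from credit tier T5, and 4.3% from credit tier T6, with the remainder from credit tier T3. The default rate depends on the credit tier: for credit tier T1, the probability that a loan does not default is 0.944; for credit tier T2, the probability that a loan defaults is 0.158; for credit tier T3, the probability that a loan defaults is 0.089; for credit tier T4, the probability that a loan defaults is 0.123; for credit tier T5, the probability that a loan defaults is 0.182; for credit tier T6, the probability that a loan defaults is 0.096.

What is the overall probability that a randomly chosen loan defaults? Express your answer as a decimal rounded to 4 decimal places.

P(T3) = 1 − (0.066 + 0.45 + 0.212 + 0.103 + 0.043) = 0.126.
P(D|T1) = 1 − 0.944 = 0.056.
P(D) = P(D|T1)·P(T1) + P(D|T2)·P(T2) + P(D|T3)·P(T3) + P(D|T4)·P(T4) + P(D|T5)·P(T5) + P(D|T6)·P(T6)
      = 0.056·0.066 + 0.158·0.45 + 0.089·0.126 + 0.123·0.212 + 0.182·0.103 + 0.096·0.043
      = 0.003696 + 0.0711 + 0.011214 + 0.026076 + 0.018746 + 0.004128 = 0.13496

P(D) ≈ 0.1350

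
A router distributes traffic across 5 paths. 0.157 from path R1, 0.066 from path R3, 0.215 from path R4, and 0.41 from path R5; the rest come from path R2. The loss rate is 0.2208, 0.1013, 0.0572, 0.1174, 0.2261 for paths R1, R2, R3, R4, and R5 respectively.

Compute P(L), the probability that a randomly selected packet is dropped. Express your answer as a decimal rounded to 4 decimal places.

P(R2) = 1 − (0.157 + 0.066 + 0.215 + 0.41) = 0.152.
P(L) = P(L|R1)·P(R1) + P(L|R2)·P(R2) + P(L|R3)·P(R3) + P(L|R4)·P(R4) + P(L|R5)·P(R5)
      = 0.2208·0.157 + 0.1013·0.152 + 0.0572·0.066 + 0.1174·0.215 + 0.2261·0.41
      = 0.0346656 + 0.0153976 + 0.0037752 + 0.025241 + 0.092701 = 0.1717804

P(L) ≈ 0.1718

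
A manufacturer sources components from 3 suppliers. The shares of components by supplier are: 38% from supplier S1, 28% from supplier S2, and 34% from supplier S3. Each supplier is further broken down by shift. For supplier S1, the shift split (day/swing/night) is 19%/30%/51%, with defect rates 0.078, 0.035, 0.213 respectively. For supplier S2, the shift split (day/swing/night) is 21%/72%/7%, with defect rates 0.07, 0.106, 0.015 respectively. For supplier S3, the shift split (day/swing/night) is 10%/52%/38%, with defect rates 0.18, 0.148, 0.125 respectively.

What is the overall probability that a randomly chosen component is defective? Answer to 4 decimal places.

P(D|S1) = 0.19·0.078 + 0.3·0.035 + 0.51·0.213 = 0.01482 + 0.0105 + 0.10863 = 0.13395
P(D|S2) = 0.21·0.07 + 0.72·0.106 + 0.07·0.015 = 0.0147 + 0.07632 + 0.00105 = 0.09207
P(D|S3) = 0.1·0.18 + 0.52·0.148 + 0.38·0.125 = 0.018 + 0.07696 + 0.0475 = 0.14246
Then overall,
P(D) = 0.38·0.13395 + 0.28·0.09207 + 0.34·0.14246
      = 0.050901 + 0.0257796 + 0.0484364 = 0.125117

0.1251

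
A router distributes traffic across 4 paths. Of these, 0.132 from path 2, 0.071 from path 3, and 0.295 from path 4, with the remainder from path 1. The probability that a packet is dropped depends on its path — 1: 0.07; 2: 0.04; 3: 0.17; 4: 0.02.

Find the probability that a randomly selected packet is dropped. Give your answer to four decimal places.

P(1) = 1 − (0.132 + 0.071 + 0.295) = 0.502.
Summing over the partition,
P(L) = P(L|1)·P(1) + P(L|2)·P(2) + P(L|3)·P(3) + P(L|4)·P(4)
      = 0.07·0.502 + 0.04·0.132 + 0.17·0.071 + 0.02·0.295
      = 0.03514 + 0.00528 + 0.01207 + 0.0059 = 0.05839

P(L) ≈ 0.0584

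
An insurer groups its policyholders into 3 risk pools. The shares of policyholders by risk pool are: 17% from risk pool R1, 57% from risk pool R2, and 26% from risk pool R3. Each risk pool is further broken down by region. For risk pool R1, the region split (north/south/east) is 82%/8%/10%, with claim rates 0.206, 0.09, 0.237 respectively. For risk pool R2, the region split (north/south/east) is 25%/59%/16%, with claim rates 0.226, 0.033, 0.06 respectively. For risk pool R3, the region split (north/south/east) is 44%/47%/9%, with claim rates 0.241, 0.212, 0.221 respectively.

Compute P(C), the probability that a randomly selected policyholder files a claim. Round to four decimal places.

P(C|R1) = 0.82·0.206 + 0.08·0.09 + 0.1·0.237 = 0.16892 + 0.0072 + 0.0237 = 0.19982
P(C|R2) = 0.25·0.226 + 0.59·0.033 + 0.16·0.06 = 0.0565 + 0.01947 + 0.0096 = 0.08557
P(C|R3) = 0.44·0.241 + 0.47·0.212 + 0.09·0.221 = 0.10604 + 0.09964 + 0.01989 = 0.22557
By total probability over the outer partition,
P(C) = 0.17·0.19982 + 0.57·0.08557 + 0.26·0.22557
      = 0.0339694 + 0.0487749 + 0.0586482 = 0.1413925

0.1414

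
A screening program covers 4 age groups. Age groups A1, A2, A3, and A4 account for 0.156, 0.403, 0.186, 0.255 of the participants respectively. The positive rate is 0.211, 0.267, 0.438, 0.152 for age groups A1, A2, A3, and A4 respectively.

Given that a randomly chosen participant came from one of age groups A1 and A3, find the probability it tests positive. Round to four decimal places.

P(T|S) ≈ 0.3345

Let S = {A1, A3}.
P(S) = 0.156 + 0.186 = 0.342.
P(T ∩ S) = 0.211·0.156 + 0.438·0.186 = 0.032916 + 0.081468 = 0.114384.
P(T | S) = 0.114384 / 0.342 = 0.334456…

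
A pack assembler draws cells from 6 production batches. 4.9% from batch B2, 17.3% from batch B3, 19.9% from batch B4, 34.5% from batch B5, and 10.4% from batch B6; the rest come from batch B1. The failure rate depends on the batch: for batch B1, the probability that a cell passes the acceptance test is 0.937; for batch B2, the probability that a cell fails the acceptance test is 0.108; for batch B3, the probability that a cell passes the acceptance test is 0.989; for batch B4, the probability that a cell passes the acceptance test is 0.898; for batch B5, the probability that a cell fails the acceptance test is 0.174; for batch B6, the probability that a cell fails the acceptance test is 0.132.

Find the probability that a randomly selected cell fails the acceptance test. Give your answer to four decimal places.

0.1094

P(B1) = 1 − (0.049 + 0.173 + 0.199 + 0.345 + 0.104) = 0.13.
P(F|B1) = 1 − 0.937 = 0.063.
P(F|B3) = 1 − 0.989 = 0.011.
P(F|B4) = 1 − 0.898 = 0.102.
P(F) = P(F|B1)·P(B1) + P(F|B2)·P(B2) + P(F|B3)·P(B3) + P(F|B4)·P(B4) + P(F|B5)·P(B5) + P(F|B6)·P(B6)
      = 0.063·0.13 + 0.108·0.049 + 0.011·0.173 + 0.102·0.199 + 0.174·0.345 + 0.132·0.104
      = 0.00819 + 0.005292 + 0.001903 + 0.020298 + 0.06003 + 0.013728 = 0.109441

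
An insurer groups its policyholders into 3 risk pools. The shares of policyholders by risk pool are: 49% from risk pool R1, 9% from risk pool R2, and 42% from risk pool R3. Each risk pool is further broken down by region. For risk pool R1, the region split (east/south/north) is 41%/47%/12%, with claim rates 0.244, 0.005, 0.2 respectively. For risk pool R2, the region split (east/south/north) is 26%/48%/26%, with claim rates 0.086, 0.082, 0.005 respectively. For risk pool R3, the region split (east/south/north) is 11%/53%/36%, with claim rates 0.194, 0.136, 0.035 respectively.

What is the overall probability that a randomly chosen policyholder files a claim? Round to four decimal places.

P(C) ≈ 0.1121

P(C|R1) = 0.41·0.244 + 0.47·0.005 + 0.12·0.2 = 0.10004 + 0.00235 + 0.024 = 0.12639
P(C|R2) = 0.26·0.086 + 0.48·0.082 + 0.26·0.005 = 0.02236 + 0.03936 + 0.0013 = 0.06302
P(C|R3) = 0.11·0.194 + 0.53·0.136 + 0.36·0.035 = 0.02134 + 0.07208 + 0.0126 = 0.10602
By total probability over the outer partition,
P(C) = 0.49·0.12639 + 0.09·0.06302 + 0.42·0.10602
      = 0.0619311 + 0.0056718 + 0.0445284 = 0.1121313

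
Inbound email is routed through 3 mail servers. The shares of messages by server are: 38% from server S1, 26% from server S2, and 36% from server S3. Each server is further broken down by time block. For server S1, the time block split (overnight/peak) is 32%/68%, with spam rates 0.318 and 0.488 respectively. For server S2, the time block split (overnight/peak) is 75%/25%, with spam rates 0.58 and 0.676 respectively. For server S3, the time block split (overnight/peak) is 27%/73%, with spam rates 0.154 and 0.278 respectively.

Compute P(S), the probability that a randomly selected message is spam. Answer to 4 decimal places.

0.4098

P(S|S1) = 0.32·0.318 + 0.68·0.488 = 0.10176 + 0.33184 = 0.4336
P(S|S2) = 0.75·0.58 + 0.25·0.676 = 0.435 + 0.169 = 0.604
P(S|S3) = 0.27·0.154 + 0.73·0.278 = 0.04158 + 0.20294 = 0.24452
By total probability over the outer partition,
P(S) = 0.38·0.4336 + 0.26·0.604 + 0.36·0.24452
      = 0.164768 + 0.15704 + 0.0880272 = 0.4098352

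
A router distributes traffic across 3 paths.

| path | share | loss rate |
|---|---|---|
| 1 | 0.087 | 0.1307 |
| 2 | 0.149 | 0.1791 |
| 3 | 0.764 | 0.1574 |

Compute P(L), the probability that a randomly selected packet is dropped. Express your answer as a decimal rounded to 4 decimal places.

0.1583

P(L) = P(L|1)·P(1) + P(L|2)·P(2) + P(L|3)·P(3)
      = 0.1307·0.087 + 0.1791·0.149 + 0.1574·0.764
      = 0.0113709 + 0.0266859 + 0.1202536 = 0.1583104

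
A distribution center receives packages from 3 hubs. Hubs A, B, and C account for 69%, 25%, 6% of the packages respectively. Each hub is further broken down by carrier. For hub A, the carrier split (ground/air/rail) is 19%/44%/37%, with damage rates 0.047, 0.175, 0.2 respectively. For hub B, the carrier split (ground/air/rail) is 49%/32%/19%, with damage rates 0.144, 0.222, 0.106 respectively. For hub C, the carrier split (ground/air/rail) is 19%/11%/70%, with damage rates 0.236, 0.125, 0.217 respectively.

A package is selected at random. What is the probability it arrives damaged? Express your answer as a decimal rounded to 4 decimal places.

P(D|A) = 0.19·0.047 + 0.44·0.175 + 0.37·0.2 = 0.00893 + 0.077 + 0.074 = 0.15993
P(D|B) = 0.49·0.144 + 0.32·0.222 + 0.19·0.106 = 0.07056 + 0.07104 + 0.02014 = 0.16174
P(D|C) = 0.19·0.236 + 0.11·0.125 + 0.7·0.217 = 0.04484 + 0.01375 + 0.1519 = 0.21049
Then overall,
P(D) = 0.69·0.15993 + 0.25·0.16174 + 0.06·0.21049
      = 0.1103517 + 0.040435 + 0.0126294 = 0.1634161

0.1634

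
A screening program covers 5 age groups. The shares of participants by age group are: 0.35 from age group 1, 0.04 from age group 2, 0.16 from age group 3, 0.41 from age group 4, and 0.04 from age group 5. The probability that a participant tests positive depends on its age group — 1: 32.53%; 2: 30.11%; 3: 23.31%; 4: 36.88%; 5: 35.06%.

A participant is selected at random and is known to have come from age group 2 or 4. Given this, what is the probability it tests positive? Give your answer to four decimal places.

0.3628

Let S = {2, 4}.
P(S) = 0.04 + 0.41 = 0.45.
P(T ∩ S) = 0.3011·0.04 + 0.3688·0.41 = 0.012044 + 0.151208 = 0.163252.
P(T | S) = 0.163252 / 0.45 = 0.362782…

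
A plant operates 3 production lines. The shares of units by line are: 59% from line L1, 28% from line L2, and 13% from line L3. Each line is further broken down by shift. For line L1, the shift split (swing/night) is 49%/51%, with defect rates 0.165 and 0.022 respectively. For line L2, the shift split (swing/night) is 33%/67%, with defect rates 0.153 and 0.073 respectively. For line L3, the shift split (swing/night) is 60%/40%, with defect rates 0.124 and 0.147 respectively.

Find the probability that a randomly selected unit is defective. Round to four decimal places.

P(D|L1) = 0.49·0.165 + 0.51·0.022 = 0.08085 + 0.01122 = 0.09207
P(D|L2) = 0.33·0.153 + 0.67·0.073 = 0.05049 + 0.04891 = 0.0994
P(D|L3) = 0.6·0.124 + 0.4·0.147 = 0.0744 + 0.0588 = 0.1332
By total probability over the outer partition,
P(D) = 0.59·0.09207 + 0.28·0.0994 + 0.13·0.1332
      = 0.0543213 + 0.027832 + 0.017316 = 0.0994693

P(D) ≈ 0.0995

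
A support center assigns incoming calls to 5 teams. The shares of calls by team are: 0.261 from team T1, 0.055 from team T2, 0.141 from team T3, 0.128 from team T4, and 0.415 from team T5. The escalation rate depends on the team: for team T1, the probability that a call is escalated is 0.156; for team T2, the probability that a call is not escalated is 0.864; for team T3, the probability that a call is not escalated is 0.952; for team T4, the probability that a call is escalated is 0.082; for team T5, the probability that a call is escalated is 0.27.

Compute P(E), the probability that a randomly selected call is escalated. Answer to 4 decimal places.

P(E) ≈ 0.1775

P(E|T2) = 1 − 0.864 = 0.136.
P(E|T3) = 1 − 0.952 = 0.048.
Summing over the partition,
P(E) = P(E|T1)·P(T1) + P(E|T2)·P(T2) + P(E|T3)·P(T3) + P(E|T4)·P(T4) + P(E|T5)·P(T5)
      = 0.156·0.261 + 0.136·0.055 + 0.048·0.141 + 0.082·0.128 + 0.27·0.415
      = 0.040716 + 0.00748 + 0.006768 + 0.010496 + 0.11205 = 0.17751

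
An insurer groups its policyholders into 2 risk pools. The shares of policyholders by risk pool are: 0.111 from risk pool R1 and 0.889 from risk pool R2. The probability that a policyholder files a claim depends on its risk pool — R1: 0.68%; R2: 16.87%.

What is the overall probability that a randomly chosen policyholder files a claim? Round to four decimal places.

P(C) ≈ 0.1507

By the law of total probability,
P(C) = P(C|R1)·P(R1) + P(C|R2)·P(R2)
      = 0.0068·0.111 + 0.1687·0.889
      = 0.0007548 + 0.1499743 = 0.1507291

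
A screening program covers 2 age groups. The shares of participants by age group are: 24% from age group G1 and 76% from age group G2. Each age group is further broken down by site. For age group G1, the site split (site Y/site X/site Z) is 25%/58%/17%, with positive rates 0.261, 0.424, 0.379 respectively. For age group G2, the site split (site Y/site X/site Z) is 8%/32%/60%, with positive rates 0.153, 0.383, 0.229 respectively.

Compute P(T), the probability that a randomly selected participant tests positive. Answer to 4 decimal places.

0.2970

P(T|G1) = 0.25·0.261 + 0.58·0.424 + 0.17·0.379 = 0.06525 + 0.24592 + 0.06443 = 0.3756
P(T|G2) = 0.08·0.153 + 0.32·0.383 + 0.6·0.229 = 0.01224 + 0.12256 + 0.1374 = 0.2722
By total probability over the outer partition,
P(T) = 0.24·0.3756 + 0.76·0.2722
      = 0.090144 + 0.206872 = 0.297016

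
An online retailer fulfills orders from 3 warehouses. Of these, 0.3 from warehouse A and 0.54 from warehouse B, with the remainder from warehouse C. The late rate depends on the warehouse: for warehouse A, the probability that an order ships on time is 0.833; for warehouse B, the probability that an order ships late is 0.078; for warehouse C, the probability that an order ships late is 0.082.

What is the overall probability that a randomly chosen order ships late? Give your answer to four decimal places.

P(C) = 1 − (0.3 + 0.54) = 0.16.
P(L|A) = 1 − 0.833 = 0.167.
Summing over the partition,
P(L) = P(L|A)·P(A) + P(L|B)·P(B) + P(L|C)·P(C)
      = 0.167·0.3 + 0.078·0.54 + 0.082·0.16
      = 0.0501 + 0.04212 + 0.01312 = 0.10534

0.1053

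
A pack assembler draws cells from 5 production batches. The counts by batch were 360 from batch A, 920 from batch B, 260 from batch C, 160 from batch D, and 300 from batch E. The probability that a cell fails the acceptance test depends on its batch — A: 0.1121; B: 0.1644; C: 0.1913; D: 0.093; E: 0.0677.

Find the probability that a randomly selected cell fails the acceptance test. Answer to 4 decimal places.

Total: 360 + 920 + 260 + 160 + 300 = 2000.
P(A) = 360/2000 = 0.18. P(B) = 920/2000 = 0.46. P(C) = 260/2000 = 0.13. P(D) = 160/2000 = 0.08. P(E) = 300/2000 = 0.15.
P(F) = P(F|A)·P(A) + P(F|B)·P(B) + P(F|C)·P(C) + P(F|D)·P(D) + P(F|E)·P(E)
      = 0.1121·0.18 + 0.1644·0.46 + 0.1913·0.13 + 0.093·0.08 + 0.0677·0.15
      = 0.020178 + 0.075624 + 0.024869 + 0.00744 + 0.010155 = 0.138266

P(F) ≈ 0.1383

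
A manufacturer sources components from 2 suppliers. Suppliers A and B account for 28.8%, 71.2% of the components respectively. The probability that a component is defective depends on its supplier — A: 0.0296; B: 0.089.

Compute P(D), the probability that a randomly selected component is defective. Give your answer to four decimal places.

P(D) ≈ 0.0719

Summing over the partition,
P(D) = P(D|A)·P(A) + P(D|B)·P(B)
      = 0.0296·0.288 + 0.089·0.712
      = 0.0085248 + 0.063368 = 0.0718928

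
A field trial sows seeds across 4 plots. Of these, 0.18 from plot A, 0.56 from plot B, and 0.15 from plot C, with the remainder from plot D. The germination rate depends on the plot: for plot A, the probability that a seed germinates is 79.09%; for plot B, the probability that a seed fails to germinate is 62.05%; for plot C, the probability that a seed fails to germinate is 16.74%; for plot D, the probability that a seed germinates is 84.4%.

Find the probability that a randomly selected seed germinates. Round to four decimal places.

0.5726

P(D) = 1 − (0.18 + 0.56 + 0.15) = 0.11.
P(G|B) = 1 − 0.6205 = 0.3795.
P(G|C) = 1 − 0.1674 = 0.8326.
P(G) = P(G|A)·P(A) + P(G|B)·P(B) + P(G|C)·P(C) + P(G|D)·P(D)
      = 0.7909·0.18 + 0.3795·0.56 + 0.8326·0.15 + 0.844·0.11
      = 0.142362 + 0.21252 + 0.12489 + 0.09284 = 0.572612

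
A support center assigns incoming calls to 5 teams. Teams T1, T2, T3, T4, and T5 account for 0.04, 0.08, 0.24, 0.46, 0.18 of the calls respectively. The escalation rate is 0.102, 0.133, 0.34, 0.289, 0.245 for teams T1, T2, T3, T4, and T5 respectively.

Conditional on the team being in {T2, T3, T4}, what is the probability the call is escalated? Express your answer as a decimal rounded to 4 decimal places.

0.2887

Let S = {T2, T3, T4}.
P(S) = 0.08 + 0.24 + 0.46 = 0.78.
P(E ∩ S) = 0.133·0.08 + 0.34·0.24 + 0.289·0.46 = 0.01064 + 0.0816 + 0.13294 = 0.22518.
P(E | S) = 0.22518 / 0.78 = 0.288692…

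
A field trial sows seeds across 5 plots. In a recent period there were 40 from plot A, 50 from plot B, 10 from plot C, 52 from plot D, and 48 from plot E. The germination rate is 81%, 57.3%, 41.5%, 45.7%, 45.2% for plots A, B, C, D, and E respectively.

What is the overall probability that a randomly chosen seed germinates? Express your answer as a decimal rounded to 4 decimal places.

Total: 40 + 50 + 10 + 52 + 48 = 200.
P(A) = 40/200 = 0.2. P(B) = 50/200 = 0.25. P(C) = 10/200 = 0.05. P(D) = 52/200 = 0.26. P(E) = 48/200 = 0.24.
Using total probability over the partition,
P(G) = P(G|A)·P(A) + P(G|B)·P(B) + P(G|C)·P(C) + P(G|D)·P(D) + P(G|E)·P(E)
      = 0.81·0.2 + 0.573·0.25 + 0.415·0.05 + 0.457·0.26 + 0.452·0.24
      = 0.162 + 0.14325 + 0.02075 + 0.11882 + 0.10848 = 0.5533

P(G) ≈ 0.5533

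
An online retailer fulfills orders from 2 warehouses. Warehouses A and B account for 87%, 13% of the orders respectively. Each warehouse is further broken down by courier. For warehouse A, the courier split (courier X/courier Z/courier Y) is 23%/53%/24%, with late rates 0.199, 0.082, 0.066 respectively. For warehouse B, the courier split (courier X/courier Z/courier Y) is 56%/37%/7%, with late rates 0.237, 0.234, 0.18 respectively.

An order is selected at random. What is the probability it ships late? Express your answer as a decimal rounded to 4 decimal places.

0.1216

P(L|A) = 0.23·0.199 + 0.53·0.082 + 0.24·0.066 = 0.04577 + 0.04346 + 0.01584 = 0.10507
P(L|B) = 0.56·0.237 + 0.37·0.234 + 0.07·0.18 = 0.13272 + 0.08658 + 0.0126 = 0.2319
By total probability over the outer partition,
P(L) = 0.87·0.10507 + 0.13·0.2319
      = 0.0914109 + 0.030147 = 0.1215579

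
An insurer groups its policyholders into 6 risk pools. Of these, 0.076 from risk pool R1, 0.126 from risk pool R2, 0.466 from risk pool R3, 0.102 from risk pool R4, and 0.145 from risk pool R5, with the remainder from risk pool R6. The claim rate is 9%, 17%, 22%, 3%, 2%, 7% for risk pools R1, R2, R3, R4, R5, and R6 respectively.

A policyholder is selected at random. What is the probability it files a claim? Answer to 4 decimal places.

0.1427

P(R6) = 1 − (0.076 + 0.126 + 0.466 + 0.102 + 0.145) = 0.085.
P(C) = P(C|R1)·P(R1) + P(C|R2)·P(R2) + P(C|R3)·P(R3) + P(C|R4)·P(R4) + P(C|R5)·P(R5) + P(C|R6)·P(R6)
      = 0.09·0.076 + 0.17·0.126 + 0.22·0.466 + 0.03·0.102 + 0.02·0.145 + 0.07·0.085
      = 0.00684 + 0.02142 + 0.10252 + 0.00306 + 0.0029 + 0.00595 = 0.14269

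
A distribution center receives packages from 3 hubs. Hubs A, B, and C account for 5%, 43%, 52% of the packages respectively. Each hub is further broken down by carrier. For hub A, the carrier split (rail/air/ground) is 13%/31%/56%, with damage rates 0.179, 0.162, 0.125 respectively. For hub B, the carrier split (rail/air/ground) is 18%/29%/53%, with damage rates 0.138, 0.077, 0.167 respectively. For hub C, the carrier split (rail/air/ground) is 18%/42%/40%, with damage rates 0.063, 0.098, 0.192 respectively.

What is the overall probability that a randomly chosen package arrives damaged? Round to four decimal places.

P(D) ≈ 0.1328

P(D|A) = 0.13·0.179 + 0.31·0.162 + 0.56·0.125 = 0.02327 + 0.05022 + 0.07 = 0.14349
P(D|B) = 0.18·0.138 + 0.29·0.077 + 0.53·0.167 = 0.02484 + 0.02233 + 0.08851 = 0.13568
P(D|C) = 0.18·0.063 + 0.42·0.098 + 0.4·0.192 = 0.01134 + 0.04116 + 0.0768 = 0.1293
By total probability over the outer partition,
P(D) = 0.05·0.14349 + 0.43·0.13568 + 0.52·0.1293
      = 0.0071745 + 0.0583424 + 0.067236 = 0.1327529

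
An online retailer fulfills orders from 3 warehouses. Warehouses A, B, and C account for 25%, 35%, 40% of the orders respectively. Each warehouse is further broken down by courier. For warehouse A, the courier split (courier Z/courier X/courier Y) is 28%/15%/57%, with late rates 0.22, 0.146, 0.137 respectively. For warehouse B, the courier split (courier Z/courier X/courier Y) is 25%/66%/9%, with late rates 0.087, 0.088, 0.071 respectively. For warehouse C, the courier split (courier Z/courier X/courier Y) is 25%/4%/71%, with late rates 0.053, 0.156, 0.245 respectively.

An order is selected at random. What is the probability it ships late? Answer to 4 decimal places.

P(L|A) = 0.28·0.22 + 0.15·0.146 + 0.57·0.137 = 0.0616 + 0.0219 + 0.07809 = 0.16159
P(L|B) = 0.25·0.087 + 0.66·0.088 + 0.09·0.071 = 0.02175 + 0.05808 + 0.00639 = 0.08622
P(L|C) = 0.25·0.053 + 0.04·0.156 + 0.71·0.245 = 0.01325 + 0.00624 + 0.17395 = 0.19344
Then overall,
P(L) = 0.25·0.16159 + 0.35·0.08622 + 0.4·0.19344
      = 0.0403975 + 0.030177 + 0.077376 = 0.1479505

0.1480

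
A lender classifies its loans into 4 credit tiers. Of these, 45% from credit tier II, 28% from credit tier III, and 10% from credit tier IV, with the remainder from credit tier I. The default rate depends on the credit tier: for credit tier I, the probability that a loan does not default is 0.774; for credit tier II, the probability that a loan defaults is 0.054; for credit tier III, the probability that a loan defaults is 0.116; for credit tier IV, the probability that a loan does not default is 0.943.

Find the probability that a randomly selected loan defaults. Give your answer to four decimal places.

P(I) = 1 − (0.45 + 0.28 + 0.1) = 0.17.
P(D|I) = 1 − 0.774 = 0.226.
P(D|IV) = 1 − 0.943 = 0.057.
P(D) = P(D|I)·P(I) + P(D|II)·P(II) + P(D|III)·P(III) + P(D|IV)·P(IV)
      = 0.226·0.17 + 0.054·0.45 + 0.116·0.28 + 0.057·0.1
      = 0.03842 + 0.0243 + 0.03248 + 0.0057 = 0.1009

0.1009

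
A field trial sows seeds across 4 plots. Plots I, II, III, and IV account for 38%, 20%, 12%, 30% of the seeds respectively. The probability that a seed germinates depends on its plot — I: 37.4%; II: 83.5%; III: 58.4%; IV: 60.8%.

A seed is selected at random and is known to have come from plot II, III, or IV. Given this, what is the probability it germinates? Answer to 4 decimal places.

P(G|S) ≈ 0.6766

Let S = {II, III, IV}.
P(S) = 0.2 + 0.12 + 0.3 = 0.62.
P(G ∩ S) = 0.835·0.2 + 0.584·0.12 + 0.608·0.3 = 0.167 + 0.07008 + 0.1824 = 0.41948.
P(G | S) = 0.41948 / 0.62 = 0.676581…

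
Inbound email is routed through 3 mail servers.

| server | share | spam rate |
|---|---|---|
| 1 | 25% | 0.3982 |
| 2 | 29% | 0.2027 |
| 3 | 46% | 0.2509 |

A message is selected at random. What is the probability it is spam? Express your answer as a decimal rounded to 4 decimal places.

0.2737

By the law of total probability,
P(S) = P(S|1)·P(1) + P(S|2)·P(2) + P(S|3)·P(3)
      = 0.3982·0.25 + 0.2027·0.29 + 0.2509·0.46
      = 0.09955 + 0.058783 + 0.115414 = 0.273747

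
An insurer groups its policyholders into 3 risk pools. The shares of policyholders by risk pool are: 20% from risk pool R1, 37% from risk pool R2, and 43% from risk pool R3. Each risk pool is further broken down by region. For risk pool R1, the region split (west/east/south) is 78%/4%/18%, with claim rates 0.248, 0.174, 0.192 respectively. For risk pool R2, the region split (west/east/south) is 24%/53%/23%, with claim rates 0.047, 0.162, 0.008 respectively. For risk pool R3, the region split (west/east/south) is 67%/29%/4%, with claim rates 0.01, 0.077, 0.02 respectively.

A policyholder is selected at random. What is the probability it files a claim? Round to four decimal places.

P(C|R1) = 0.78·0.248 + 0.04·0.174 + 0.18·0.192 = 0.19344 + 0.00696 + 0.03456 = 0.23496
P(C|R2) = 0.24·0.047 + 0.53·0.162 + 0.23·0.008 = 0.01128 + 0.08586 + 0.00184 = 0.09898
P(C|R3) = 0.67·0.01 + 0.29·0.077 + 0.04·0.02 = 0.0067 + 0.02233 + 0.0008 = 0.02983
By total probability over the outer partition,
P(C) = 0.2·0.23496 + 0.37·0.09898 + 0.43·0.02983
      = 0.046992 + 0.0366226 + 0.0128269 = 0.0964415

0.0964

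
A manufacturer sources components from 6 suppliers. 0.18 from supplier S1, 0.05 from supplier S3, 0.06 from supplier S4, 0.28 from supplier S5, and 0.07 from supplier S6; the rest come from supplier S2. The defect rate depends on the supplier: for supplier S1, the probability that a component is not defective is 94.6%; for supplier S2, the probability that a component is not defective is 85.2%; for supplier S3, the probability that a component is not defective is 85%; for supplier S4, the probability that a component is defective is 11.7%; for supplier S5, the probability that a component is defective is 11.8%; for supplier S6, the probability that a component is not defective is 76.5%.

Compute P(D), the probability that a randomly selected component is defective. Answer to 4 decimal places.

P(S2) = 1 − (0.18 + 0.05 + 0.06 + 0.28 + 0.07) = 0.36.
P(D|S1) = 1 − 0.946 = 0.054.
P(D|S2) = 1 − 0.852 = 0.148.
P(D|S3) = 1 − 0.85 = 0.15.
P(D|S6) = 1 − 0.765 = 0.235.
P(D) = P(D|S1)·P(S1) + P(D|S2)·P(S2) + P(D|S3)·P(S3) + P(D|S4)·P(S4) + P(D|S5)·P(S5) + P(D|S6)·P(S6)
      = 0.054·0.18 + 0.148·0.36 + 0.15·0.05 + 0.117·0.06 + 0.118·0.28 + 0.235·0.07
      = 0.00972 + 0.05328 + 0.0075 + 0.00702 + 0.03304 + 0.01645 = 0.12701

P(D) ≈ 0.1270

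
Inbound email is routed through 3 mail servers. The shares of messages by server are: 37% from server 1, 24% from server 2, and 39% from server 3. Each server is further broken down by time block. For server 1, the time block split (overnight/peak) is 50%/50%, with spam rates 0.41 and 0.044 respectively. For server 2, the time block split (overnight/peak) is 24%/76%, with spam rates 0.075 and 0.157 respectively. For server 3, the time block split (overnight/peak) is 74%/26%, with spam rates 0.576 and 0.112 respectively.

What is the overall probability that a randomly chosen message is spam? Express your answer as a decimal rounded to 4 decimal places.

P(S) ≈ 0.2945

P(S|1) = 0.5·0.41 + 0.5·0.044 = 0.205 + 0.022 = 0.227
P(S|2) = 0.24·0.075 + 0.76·0.157 = 0.018 + 0.11932 = 0.13732
P(S|3) = 0.74·0.576 + 0.26·0.112 = 0.42624 + 0.02912 = 0.45536
Then overall,
P(S) = 0.37·0.227 + 0.24·0.13732 + 0.39·0.45536
      = 0.08399 + 0.0329568 + 0.1775904 = 0.2945372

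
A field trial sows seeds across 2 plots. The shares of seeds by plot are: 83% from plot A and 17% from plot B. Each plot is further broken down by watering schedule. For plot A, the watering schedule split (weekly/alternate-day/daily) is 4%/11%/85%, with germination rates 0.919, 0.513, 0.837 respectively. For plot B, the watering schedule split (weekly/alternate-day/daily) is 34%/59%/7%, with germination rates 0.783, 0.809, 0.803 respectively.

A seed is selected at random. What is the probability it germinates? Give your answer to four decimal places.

P(G|A) = 0.04·0.919 + 0.11·0.513 + 0.85·0.837 = 0.03676 + 0.05643 + 0.71145 = 0.80464
P(G|B) = 0.34·0.783 + 0.59·0.809 + 0.07·0.803 = 0.26622 + 0.47731 + 0.05621 = 0.79974
By total probability over the outer partition,
P(G) = 0.83·0.80464 + 0.17·0.79974
      = 0.6678512 + 0.1359558 = 0.803807

0.8038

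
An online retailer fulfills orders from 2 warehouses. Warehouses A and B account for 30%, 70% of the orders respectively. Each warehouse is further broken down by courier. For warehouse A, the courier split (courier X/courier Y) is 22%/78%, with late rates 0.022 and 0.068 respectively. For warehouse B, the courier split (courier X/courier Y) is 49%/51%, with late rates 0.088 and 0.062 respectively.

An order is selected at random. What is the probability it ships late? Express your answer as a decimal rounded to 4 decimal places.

P(L|A) = 0.22·0.022 + 0.78·0.068 = 0.00484 + 0.05304 = 0.05788
P(L|B) = 0.49·0.088 + 0.51·0.062 = 0.04312 + 0.03162 = 0.07474
Then overall,
P(L) = 0.3·0.05788 + 0.7·0.07474
      = 0.017364 + 0.052318 = 0.069682

P(L) ≈ 0.0697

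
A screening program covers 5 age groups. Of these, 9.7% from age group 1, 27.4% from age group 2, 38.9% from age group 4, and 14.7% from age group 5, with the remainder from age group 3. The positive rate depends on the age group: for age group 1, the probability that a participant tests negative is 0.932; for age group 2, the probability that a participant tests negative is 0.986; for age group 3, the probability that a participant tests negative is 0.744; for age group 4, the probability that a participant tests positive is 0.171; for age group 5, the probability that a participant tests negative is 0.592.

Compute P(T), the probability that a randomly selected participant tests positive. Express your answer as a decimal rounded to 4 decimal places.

P(3) = 1 − (0.097 + 0.274 + 0.389 + 0.147) = 0.093.
P(T|1) = 1 − 0.932 = 0.068.
P(T|2) = 1 − 0.986 = 0.014.
P(T|3) = 1 − 0.744 = 0.256.
P(T|5) = 1 − 0.592 = 0.408.
P(T) = P(T|1)·P(1) + P(T|2)·P(2) + P(T|3)·P(3) + P(T|4)·P(4) + P(T|5)·P(5)
      = 0.068·0.097 + 0.014·0.274 + 0.256·0.093 + 0.171·0.389 + 0.408·0.147
      = 0.006596 + 0.003836 + 0.023808 + 0.066519 + 0.059976 = 0.160735

P(T) ≈ 0.1607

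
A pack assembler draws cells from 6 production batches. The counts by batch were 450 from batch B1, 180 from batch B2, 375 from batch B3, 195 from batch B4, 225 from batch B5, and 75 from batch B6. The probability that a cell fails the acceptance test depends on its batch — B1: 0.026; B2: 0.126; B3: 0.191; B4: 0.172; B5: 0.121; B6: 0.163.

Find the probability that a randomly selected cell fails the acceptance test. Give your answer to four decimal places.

Total: 450 + 180 + 375 + 195 + 225 + 75 = 1500.
P(B1) = 450/1500 = 0.3. P(B2) = 180/1500 = 0.12. P(B3) = 375/1500 = 0.25. P(B4) = 195/1500 = 0.13. P(B5) = 225/1500 = 0.15. P(B6) = 75/1500 = 0.05.
Using total probability over the partition,
P(F) = P(F|B1)·P(B1) + P(F|B2)·P(B2) + P(F|B3)·P(B3) + P(F|B4)·P(B4) + P(F|B5)·P(B5) + P(F|B6)·P(B6)
      = 0.026·0.3 + 0.126·0.12 + 0.191·0.25 + 0.172·0.13 + 0.121·0.15 + 0.163·0.05
      = 0.0078 + 0.01512 + 0.04775 + 0.02236 + 0.01815 + 0.00815 = 0.11933

P(F) ≈ 0.1193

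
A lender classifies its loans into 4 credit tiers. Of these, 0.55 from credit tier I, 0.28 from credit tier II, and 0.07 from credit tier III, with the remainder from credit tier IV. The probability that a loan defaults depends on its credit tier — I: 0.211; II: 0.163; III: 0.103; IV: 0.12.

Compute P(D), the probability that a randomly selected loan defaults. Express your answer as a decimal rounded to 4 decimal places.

P(IV) = 1 − (0.55 + 0.28 + 0.07) = 0.1.
P(D) = P(D|I)·P(I) + P(D|II)·P(II) + P(D|III)·P(III) + P(D|IV)·P(IV)
      = 0.211·0.55 + 0.163·0.28 + 0.103·0.07 + 0.12·0.1
      = 0.11605 + 0.04564 + 0.00721 + 0.012 = 0.1809

P(D) ≈ 0.1809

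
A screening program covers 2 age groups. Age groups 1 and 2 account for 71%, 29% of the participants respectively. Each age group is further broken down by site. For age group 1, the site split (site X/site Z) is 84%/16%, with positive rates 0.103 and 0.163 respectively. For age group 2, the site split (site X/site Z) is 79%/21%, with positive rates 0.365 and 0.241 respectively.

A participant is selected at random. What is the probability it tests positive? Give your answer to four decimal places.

0.1782

P(T|1) = 0.84·0.103 + 0.16·0.163 = 0.08652 + 0.02608 = 0.1126
P(T|2) = 0.79·0.365 + 0.21·0.241 = 0.28835 + 0.05061 = 0.33896
By total probability over the outer partition,
P(T) = 0.71·0.1126 + 0.29·0.33896
      = 0.079946 + 0.0982984 = 0.1782444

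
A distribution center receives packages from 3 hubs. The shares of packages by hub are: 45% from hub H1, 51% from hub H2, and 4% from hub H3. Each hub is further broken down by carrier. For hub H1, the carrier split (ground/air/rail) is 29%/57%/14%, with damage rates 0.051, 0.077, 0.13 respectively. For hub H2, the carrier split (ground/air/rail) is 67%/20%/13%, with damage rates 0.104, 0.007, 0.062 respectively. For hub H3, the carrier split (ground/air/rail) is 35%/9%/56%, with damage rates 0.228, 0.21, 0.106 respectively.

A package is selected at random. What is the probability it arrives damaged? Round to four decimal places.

P(D|H1) = 0.29·0.051 + 0.57·0.077 + 0.14·0.13 = 0.01479 + 0.04389 + 0.0182 = 0.07688
P(D|H2) = 0.67·0.104 + 0.2·0.007 + 0.13·0.062 = 0.06968 + 0.0014 + 0.00806 = 0.07914
P(D|H3) = 0.35·0.228 + 0.09·0.21 + 0.56·0.106 = 0.0798 + 0.0189 + 0.05936 = 0.15806
By total probability over the outer partition,
P(D) = 0.45·0.07688 + 0.51·0.07914 + 0.04·0.15806
      = 0.034596 + 0.0403614 + 0.0063224 = 0.0812798

0.0813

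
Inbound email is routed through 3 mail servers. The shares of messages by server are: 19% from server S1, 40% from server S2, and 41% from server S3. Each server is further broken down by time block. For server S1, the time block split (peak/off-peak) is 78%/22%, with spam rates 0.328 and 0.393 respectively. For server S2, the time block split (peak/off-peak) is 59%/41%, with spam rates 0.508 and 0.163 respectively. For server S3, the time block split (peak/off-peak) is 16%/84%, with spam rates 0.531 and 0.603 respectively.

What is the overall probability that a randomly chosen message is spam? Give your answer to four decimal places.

P(S|S1) = 0.78·0.328 + 0.22·0.393 = 0.25584 + 0.08646 = 0.3423
P(S|S2) = 0.59·0.508 + 0.41·0.163 = 0.29972 + 0.06683 = 0.36655
P(S|S3) = 0.16·0.531 + 0.84·0.603 = 0.08496 + 0.50652 = 0.59148
Then overall,
P(S) = 0.19·0.3423 + 0.4·0.36655 + 0.41·0.59148
      = 0.065037 + 0.14662 + 0.2425068 = 0.4541638

0.4542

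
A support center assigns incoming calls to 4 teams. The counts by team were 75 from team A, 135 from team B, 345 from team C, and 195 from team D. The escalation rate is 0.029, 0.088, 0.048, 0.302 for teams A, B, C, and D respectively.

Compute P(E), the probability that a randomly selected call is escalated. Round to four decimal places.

P(E) ≈ 0.1193

Total: 75 + 135 + 345 + 195 = 750.
P(A) = 75/750 = 0.1. P(B) = 135/750 = 0.18. P(C) = 345/750 = 0.46. P(D) = 195/750 = 0.26.
P(E) = P(E|A)·P(A) + P(E|B)·P(B) + P(E|C)·P(C) + P(E|D)·P(D)
      = 0.029·0.1 + 0.088·0.18 + 0.048·0.46 + 0.302·0.26
      = 0.0029 + 0.01584 + 0.02208 + 0.07852 = 0.11934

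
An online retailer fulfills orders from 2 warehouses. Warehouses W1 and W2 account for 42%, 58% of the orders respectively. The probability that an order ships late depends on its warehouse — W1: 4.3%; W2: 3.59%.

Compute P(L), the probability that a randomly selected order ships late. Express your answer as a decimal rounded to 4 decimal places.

P(L) ≈ 0.0389

P(L) = P(L|W1)·P(W1) + P(L|W2)·P(W2)
      = 0.043·0.42 + 0.0359·0.58
      = 0.01806 + 0.020822 = 0.038882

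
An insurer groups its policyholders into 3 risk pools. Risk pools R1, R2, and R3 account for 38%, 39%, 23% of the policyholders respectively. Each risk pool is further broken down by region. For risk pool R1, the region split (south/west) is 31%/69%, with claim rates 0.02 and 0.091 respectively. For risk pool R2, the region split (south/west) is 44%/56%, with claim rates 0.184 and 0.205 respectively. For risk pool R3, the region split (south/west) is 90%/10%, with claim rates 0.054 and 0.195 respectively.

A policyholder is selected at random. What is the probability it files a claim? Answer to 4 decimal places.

P(C|R1) = 0.31·0.02 + 0.69·0.091 = 0.0062 + 0.06279 = 0.06899
P(C|R2) = 0.44·0.184 + 0.56·0.205 = 0.08096 + 0.1148 = 0.19576
P(C|R3) = 0.9·0.054 + 0.1·0.195 = 0.0486 + 0.0195 = 0.0681
Then overall,
P(C) = 0.38·0.06899 + 0.39·0.19576 + 0.23·0.0681
      = 0.0262162 + 0.0763464 + 0.015663 = 0.1182256

P(C) ≈ 0.1182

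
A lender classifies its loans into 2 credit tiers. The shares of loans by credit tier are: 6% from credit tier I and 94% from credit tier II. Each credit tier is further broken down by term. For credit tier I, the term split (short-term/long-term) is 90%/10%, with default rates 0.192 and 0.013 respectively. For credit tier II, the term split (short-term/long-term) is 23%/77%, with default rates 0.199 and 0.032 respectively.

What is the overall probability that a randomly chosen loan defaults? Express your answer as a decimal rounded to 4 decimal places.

0.0766

P(D|I) = 0.9·0.192 + 0.1·0.013 = 0.1728 + 0.0013 = 0.1741
P(D|II) = 0.23·0.199 + 0.77·0.032 = 0.04577 + 0.02464 = 0.07041
Then overall,
P(D) = 0.06·0.1741 + 0.94·0.07041
      = 0.010446 + 0.0661854 = 0.0766314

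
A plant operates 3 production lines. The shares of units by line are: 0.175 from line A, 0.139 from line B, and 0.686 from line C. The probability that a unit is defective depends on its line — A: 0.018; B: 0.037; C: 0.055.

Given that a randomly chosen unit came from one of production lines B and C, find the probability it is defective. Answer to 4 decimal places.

Let S = {B, C}.
P(S) = 0.139 + 0.686 = 0.825.
P(D ∩ S) = 0.037·0.139 + 0.055·0.686 = 0.005143 + 0.03773 = 0.042873.
P(D | S) = 0.042873 / 0.825 = 0.051967…

P(D|S) ≈ 0.0520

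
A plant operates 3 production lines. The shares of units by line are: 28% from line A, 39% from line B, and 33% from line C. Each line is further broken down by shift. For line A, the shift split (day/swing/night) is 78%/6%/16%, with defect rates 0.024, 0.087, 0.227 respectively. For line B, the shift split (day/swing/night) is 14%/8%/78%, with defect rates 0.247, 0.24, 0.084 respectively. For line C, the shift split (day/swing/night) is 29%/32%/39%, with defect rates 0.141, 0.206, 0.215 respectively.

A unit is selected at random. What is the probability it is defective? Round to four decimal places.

P(D|A) = 0.78·0.024 + 0.06·0.087 + 0.16·0.227 = 0.01872 + 0.00522 + 0.03632 = 0.06026
P(D|B) = 0.14·0.247 + 0.08·0.24 + 0.78·0.084 = 0.03458 + 0.0192 + 0.06552 = 0.1193
P(D|C) = 0.29·0.141 + 0.32·0.206 + 0.39·0.215 = 0.04089 + 0.06592 + 0.08385 = 0.19066
Then overall,
P(D) = 0.28·0.06026 + 0.39·0.1193 + 0.33·0.19066
      = 0.0168728 + 0.046527 + 0.0629178 = 0.1263176

0.1263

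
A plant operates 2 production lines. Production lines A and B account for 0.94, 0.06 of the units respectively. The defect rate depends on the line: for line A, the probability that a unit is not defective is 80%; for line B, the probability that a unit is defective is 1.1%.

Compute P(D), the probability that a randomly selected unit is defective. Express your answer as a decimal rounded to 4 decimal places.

P(D|A) = 1 − 0.8 = 0.2.
P(D) = P(D|A)·P(A) + P(D|B)·P(B)
      = 0.2·0.94 + 0.011·0.06
      = 0.188 + 0.00066 = 0.18866

0.1887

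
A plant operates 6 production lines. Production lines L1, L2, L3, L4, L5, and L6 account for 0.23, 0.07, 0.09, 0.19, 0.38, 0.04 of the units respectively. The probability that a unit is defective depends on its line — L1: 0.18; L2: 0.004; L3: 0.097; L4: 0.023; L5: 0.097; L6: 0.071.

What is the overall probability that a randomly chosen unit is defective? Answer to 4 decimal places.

P(D) = P(D|L1)·P(L1) + P(D|L2)·P(L2) + P(D|L3)·P(L3) + P(D|L4)·P(L4) + P(D|L5)·P(L5) + P(D|L6)·P(L6)
      = 0.18·0.23 + 0.004·0.07 + 0.097·0.09 + 0.023·0.19 + 0.097·0.38 + 0.071·0.04
      = 0.0414 + 0.00028 + 0.00873 + 0.00437 + 0.03686 + 0.00284 = 0.09448

P(D) ≈ 0.0945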